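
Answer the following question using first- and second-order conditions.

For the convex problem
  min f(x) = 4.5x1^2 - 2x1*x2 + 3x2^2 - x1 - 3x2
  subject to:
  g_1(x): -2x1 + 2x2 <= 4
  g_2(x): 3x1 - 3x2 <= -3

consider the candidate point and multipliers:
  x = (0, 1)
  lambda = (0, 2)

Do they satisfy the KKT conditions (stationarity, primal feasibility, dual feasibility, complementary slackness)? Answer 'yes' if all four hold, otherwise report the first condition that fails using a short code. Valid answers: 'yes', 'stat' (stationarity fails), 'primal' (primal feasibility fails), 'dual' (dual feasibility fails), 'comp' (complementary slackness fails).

Gradient of f: grad f(x) = Q x + c = (-3, 3)
Constraint values g_i(x) = a_i^T x - b_i:
  g_1((0, 1)) = -2
  g_2((0, 1)) = 0
Stationarity residual: grad f(x) + sum_i lambda_i a_i = (3, -3)
  -> stationarity FAILS
Primal feasibility (all g_i <= 0): OK
Dual feasibility (all lambda_i >= 0): OK
Complementary slackness (lambda_i * g_i(x) = 0 for all i): OK

Verdict: the first failing condition is stationarity -> stat.

stat


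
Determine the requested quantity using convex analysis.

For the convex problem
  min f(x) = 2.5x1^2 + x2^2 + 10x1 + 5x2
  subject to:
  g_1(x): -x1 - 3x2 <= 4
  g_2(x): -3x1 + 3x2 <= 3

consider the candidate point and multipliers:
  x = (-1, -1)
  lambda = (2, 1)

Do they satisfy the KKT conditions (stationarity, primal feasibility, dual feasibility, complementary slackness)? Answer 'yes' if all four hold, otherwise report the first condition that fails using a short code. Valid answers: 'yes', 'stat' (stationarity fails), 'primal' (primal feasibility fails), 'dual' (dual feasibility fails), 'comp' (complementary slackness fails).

Gradient of f: grad f(x) = Q x + c = (5, 3)
Constraint values g_i(x) = a_i^T x - b_i:
  g_1((-1, -1)) = 0
  g_2((-1, -1)) = -3
Stationarity residual: grad f(x) + sum_i lambda_i a_i = (0, 0)
  -> stationarity OK
Primal feasibility (all g_i <= 0): OK
Dual feasibility (all lambda_i >= 0): OK
Complementary slackness (lambda_i * g_i(x) = 0 for all i): FAILS

Verdict: the first failing condition is complementary_slackness -> comp.

comp


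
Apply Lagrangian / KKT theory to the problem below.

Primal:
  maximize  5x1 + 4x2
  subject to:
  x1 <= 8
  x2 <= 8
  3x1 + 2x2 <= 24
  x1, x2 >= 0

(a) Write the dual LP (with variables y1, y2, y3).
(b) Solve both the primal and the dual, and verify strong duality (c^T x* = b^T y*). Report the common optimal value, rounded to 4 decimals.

The standard primal-dual pair for 'max c^T x s.t. A x <= b, x >= 0' is:
  Dual:  min b^T y  s.t.  A^T y >= c,  y >= 0.

So the dual LP is:
  minimize  8y1 + 8y2 + 24y3
  subject to:
    y1 + 3y3 >= 5
    y2 + 2y3 >= 4
    y1, y2, y3 >= 0

Solving the primal: x* = (2.6667, 8).
  primal value c^T x* = 45.3333.
Solving the dual: y* = (0, 0.6667, 1.6667).
  dual value b^T y* = 45.3333.
Strong duality: c^T x* = b^T y*. Confirmed.

45.3333


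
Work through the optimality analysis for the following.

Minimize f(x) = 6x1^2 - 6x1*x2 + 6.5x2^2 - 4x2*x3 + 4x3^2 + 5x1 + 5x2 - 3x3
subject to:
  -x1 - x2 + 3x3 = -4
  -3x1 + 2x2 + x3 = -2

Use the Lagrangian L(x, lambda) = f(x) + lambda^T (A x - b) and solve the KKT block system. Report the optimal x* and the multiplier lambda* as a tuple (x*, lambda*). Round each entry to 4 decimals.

Form the Lagrangian:
  L(x, lambda) = (1/2) x^T Q x + c^T x + lambda^T (A x - b)
Stationarity (grad_x L = 0): Q x + c + A^T lambda = 0.
Primal feasibility: A x = b.

This gives the KKT block system:
  [ Q   A^T ] [ x     ]   [-c ]
  [ A    0  ] [ lambda ] = [ b ]

Solving the linear system:
  x*      = (-0.4076, -0.7516, -1.7197)
  lambda* = (4.5796, 0.0127)
  f(x*)   = 8.8535

x* = (-0.4076, -0.7516, -1.7197), lambda* = (4.5796, 0.0127)


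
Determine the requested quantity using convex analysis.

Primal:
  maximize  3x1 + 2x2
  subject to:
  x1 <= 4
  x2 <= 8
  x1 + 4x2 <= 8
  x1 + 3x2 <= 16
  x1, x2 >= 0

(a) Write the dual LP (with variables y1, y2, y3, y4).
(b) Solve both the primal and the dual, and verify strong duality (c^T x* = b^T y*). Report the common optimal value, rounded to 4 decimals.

The standard primal-dual pair for 'max c^T x s.t. A x <= b, x >= 0' is:
  Dual:  min b^T y  s.t.  A^T y >= c,  y >= 0.

So the dual LP is:
  minimize  4y1 + 8y2 + 8y3 + 16y4
  subject to:
    y1 + y3 + y4 >= 3
    y2 + 4y3 + 3y4 >= 2
    y1, y2, y3, y4 >= 0

Solving the primal: x* = (4, 1).
  primal value c^T x* = 14.
Solving the dual: y* = (2.5, 0, 0.5, 0).
  dual value b^T y* = 14.
Strong duality: c^T x* = b^T y*. Confirmed.

14


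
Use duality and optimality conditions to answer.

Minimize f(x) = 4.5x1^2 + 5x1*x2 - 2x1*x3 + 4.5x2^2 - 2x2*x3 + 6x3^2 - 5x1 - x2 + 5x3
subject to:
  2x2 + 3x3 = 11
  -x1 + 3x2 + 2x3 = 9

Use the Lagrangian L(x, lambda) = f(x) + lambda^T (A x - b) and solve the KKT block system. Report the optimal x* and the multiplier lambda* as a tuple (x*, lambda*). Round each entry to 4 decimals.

Form the Lagrangian:
  L(x, lambda) = (1/2) x^T Q x + c^T x + lambda^T (A x - b)
Stationarity (grad_x L = 0): Q x + c + A^T lambda = 0.
Primal feasibility: A x = b.

This gives the KKT block system:
  [ Q   A^T ] [ x     ]   [-c ]
  [ A    0  ] [ lambda ] = [ b ]

Solving the linear system:
  x*      = (0.8979, 1.5387, 2.6408)
  lambda* = (-14.2676, 5.493)
  f(x*)   = 57.3415

x* = (0.8979, 1.5387, 2.6408), lambda* = (-14.2676, 5.493)


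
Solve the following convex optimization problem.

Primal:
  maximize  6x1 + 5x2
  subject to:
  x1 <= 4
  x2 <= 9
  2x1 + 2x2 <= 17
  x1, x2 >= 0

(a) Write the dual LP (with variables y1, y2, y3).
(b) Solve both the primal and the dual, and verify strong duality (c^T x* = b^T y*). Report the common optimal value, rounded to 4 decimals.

The standard primal-dual pair for 'max c^T x s.t. A x <= b, x >= 0' is:
  Dual:  min b^T y  s.t.  A^T y >= c,  y >= 0.

So the dual LP is:
  minimize  4y1 + 9y2 + 17y3
  subject to:
    y1 + 2y3 >= 6
    y2 + 2y3 >= 5
    y1, y2, y3 >= 0

Solving the primal: x* = (4, 4.5).
  primal value c^T x* = 46.5.
Solving the dual: y* = (1, 0, 2.5).
  dual value b^T y* = 46.5.
Strong duality: c^T x* = b^T y*. Confirmed.

46.5


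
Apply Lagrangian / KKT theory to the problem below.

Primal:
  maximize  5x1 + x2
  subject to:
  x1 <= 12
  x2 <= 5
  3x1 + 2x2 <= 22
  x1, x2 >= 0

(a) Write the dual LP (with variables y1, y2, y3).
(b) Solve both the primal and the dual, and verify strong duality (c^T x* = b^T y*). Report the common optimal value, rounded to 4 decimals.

The standard primal-dual pair for 'max c^T x s.t. A x <= b, x >= 0' is:
  Dual:  min b^T y  s.t.  A^T y >= c,  y >= 0.

So the dual LP is:
  minimize  12y1 + 5y2 + 22y3
  subject to:
    y1 + 3y3 >= 5
    y2 + 2y3 >= 1
    y1, y2, y3 >= 0

Solving the primal: x* = (7.3333, 0).
  primal value c^T x* = 36.6667.
Solving the dual: y* = (0, 0, 1.6667).
  dual value b^T y* = 36.6667.
Strong duality: c^T x* = b^T y*. Confirmed.

36.6667


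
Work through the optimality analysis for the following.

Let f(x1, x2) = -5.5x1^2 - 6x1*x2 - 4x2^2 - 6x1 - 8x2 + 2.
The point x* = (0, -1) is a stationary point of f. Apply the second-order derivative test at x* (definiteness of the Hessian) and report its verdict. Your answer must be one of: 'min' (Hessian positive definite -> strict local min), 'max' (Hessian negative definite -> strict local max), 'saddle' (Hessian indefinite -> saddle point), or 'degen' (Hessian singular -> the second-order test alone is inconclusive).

Compute the Hessian H = grad^2 f:
  H = [[-11, -6], [-6, -8]]
Verify stationarity: grad f(x*) = H x* + g = (0, 0).
Eigenvalues of H: -15.6847, -3.3153.
Both eigenvalues < 0, so H is negative definite -> x* is a strict local max.

max


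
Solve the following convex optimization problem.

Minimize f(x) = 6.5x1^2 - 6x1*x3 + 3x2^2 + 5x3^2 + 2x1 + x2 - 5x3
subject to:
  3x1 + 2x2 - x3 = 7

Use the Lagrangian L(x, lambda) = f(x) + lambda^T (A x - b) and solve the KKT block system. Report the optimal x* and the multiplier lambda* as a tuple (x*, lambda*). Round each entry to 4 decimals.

Form the Lagrangian:
  L(x, lambda) = (1/2) x^T Q x + c^T x + lambda^T (A x - b)
Stationarity (grad_x L = 0): Q x + c + A^T lambda = 0.
Primal feasibility: A x = b.

This gives the KKT block system:
  [ Q   A^T ] [ x     ]   [-c ]
  [ A    0  ] [ lambda ] = [ b ]

Solving the linear system:
  x*      = (1.509, 1.6645, 0.856)
  lambda* = (-5.4936)
  f(x*)   = 19.4287

x* = (1.509, 1.6645, 0.856), lambda* = (-5.4936)


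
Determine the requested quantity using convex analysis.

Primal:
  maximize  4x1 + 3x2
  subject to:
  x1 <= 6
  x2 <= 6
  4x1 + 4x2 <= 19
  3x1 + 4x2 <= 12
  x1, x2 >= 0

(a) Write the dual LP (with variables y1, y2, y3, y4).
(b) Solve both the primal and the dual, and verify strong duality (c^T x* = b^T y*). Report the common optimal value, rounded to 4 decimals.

The standard primal-dual pair for 'max c^T x s.t. A x <= b, x >= 0' is:
  Dual:  min b^T y  s.t.  A^T y >= c,  y >= 0.

So the dual LP is:
  minimize  6y1 + 6y2 + 19y3 + 12y4
  subject to:
    y1 + 4y3 + 3y4 >= 4
    y2 + 4y3 + 4y4 >= 3
    y1, y2, y3, y4 >= 0

Solving the primal: x* = (4, 0).
  primal value c^T x* = 16.
Solving the dual: y* = (0, 0, 0, 1.3333).
  dual value b^T y* = 16.
Strong duality: c^T x* = b^T y*. Confirmed.

16


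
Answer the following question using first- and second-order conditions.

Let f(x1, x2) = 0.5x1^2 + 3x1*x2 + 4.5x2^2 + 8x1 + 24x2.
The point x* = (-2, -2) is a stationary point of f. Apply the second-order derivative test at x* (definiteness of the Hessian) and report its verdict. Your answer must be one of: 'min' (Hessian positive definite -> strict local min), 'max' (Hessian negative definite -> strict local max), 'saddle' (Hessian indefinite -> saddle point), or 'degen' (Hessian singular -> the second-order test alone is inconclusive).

Compute the Hessian H = grad^2 f:
  H = [[1, 3], [3, 9]]
Verify stationarity: grad f(x*) = H x* + g = (0, 0).
Eigenvalues of H: 0, 10.
H has a zero eigenvalue (singular; positive semidefinite but not definite), so H is neither positive definite, negative definite, nor indefinite. The second-order test alone is inconclusive -> degen.
(Indeed, f is constant along the null direction of H through x*, so x* is not a strict local extremum.)

degen


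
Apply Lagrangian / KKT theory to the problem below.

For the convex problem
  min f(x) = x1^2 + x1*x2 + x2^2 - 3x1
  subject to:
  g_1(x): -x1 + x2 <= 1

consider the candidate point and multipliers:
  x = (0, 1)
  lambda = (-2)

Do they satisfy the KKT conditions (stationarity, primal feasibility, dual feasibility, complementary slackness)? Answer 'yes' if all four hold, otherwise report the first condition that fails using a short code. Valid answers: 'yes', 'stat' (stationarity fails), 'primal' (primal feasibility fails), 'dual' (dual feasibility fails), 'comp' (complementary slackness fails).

Gradient of f: grad f(x) = Q x + c = (-2, 2)
Constraint values g_i(x) = a_i^T x - b_i:
  g_1((0, 1)) = 0
Stationarity residual: grad f(x) + sum_i lambda_i a_i = (0, 0)
  -> stationarity OK
Primal feasibility (all g_i <= 0): OK
Dual feasibility (all lambda_i >= 0): FAILS
Complementary slackness (lambda_i * g_i(x) = 0 for all i): OK

Verdict: the first failing condition is dual_feasibility -> dual.

dual


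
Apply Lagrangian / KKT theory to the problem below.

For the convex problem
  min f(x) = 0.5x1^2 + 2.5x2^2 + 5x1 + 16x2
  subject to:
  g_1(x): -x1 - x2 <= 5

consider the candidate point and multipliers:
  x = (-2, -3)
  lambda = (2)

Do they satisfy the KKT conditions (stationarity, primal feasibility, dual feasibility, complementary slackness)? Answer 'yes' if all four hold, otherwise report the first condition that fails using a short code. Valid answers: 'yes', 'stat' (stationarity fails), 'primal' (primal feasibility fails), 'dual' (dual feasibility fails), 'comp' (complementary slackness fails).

Gradient of f: grad f(x) = Q x + c = (3, 1)
Constraint values g_i(x) = a_i^T x - b_i:
  g_1((-2, -3)) = 0
Stationarity residual: grad f(x) + sum_i lambda_i a_i = (1, -1)
  -> stationarity FAILS
Primal feasibility (all g_i <= 0): OK
Dual feasibility (all lambda_i >= 0): OK
Complementary slackness (lambda_i * g_i(x) = 0 for all i): OK

Verdict: the first failing condition is stationarity -> stat.

stat


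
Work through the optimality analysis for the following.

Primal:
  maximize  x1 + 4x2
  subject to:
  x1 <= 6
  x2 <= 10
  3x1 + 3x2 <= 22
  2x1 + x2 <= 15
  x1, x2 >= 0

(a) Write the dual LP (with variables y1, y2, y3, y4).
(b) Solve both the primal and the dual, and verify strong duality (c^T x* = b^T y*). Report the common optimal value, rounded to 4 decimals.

The standard primal-dual pair for 'max c^T x s.t. A x <= b, x >= 0' is:
  Dual:  min b^T y  s.t.  A^T y >= c,  y >= 0.

So the dual LP is:
  minimize  6y1 + 10y2 + 22y3 + 15y4
  subject to:
    y1 + 3y3 + 2y4 >= 1
    y2 + 3y3 + y4 >= 4
    y1, y2, y3, y4 >= 0

Solving the primal: x* = (0, 7.3333).
  primal value c^T x* = 29.3333.
Solving the dual: y* = (0, 0, 1.3333, 0).
  dual value b^T y* = 29.3333.
Strong duality: c^T x* = b^T y*. Confirmed.

29.3333


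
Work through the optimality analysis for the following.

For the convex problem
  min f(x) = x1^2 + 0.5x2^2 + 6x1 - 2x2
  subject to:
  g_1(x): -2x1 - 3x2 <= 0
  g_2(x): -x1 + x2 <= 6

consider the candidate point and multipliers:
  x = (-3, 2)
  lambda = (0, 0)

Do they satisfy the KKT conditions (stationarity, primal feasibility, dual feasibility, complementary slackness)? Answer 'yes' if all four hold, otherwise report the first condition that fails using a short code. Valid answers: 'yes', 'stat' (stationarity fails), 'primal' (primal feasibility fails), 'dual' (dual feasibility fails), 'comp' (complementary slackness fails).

Gradient of f: grad f(x) = Q x + c = (0, 0)
Constraint values g_i(x) = a_i^T x - b_i:
  g_1((-3, 2)) = 0
  g_2((-3, 2)) = -1
Stationarity residual: grad f(x) + sum_i lambda_i a_i = (0, 0)
  -> stationarity OK
Primal feasibility (all g_i <= 0): OK
Dual feasibility (all lambda_i >= 0): OK
Complementary slackness (lambda_i * g_i(x) = 0 for all i): OK

Verdict: yes, KKT holds.

yes


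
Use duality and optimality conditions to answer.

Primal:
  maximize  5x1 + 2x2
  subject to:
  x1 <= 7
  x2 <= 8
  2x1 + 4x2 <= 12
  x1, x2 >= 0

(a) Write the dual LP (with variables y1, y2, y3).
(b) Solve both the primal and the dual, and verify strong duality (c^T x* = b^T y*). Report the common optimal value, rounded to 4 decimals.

The standard primal-dual pair for 'max c^T x s.t. A x <= b, x >= 0' is:
  Dual:  min b^T y  s.t.  A^T y >= c,  y >= 0.

So the dual LP is:
  minimize  7y1 + 8y2 + 12y3
  subject to:
    y1 + 2y3 >= 5
    y2 + 4y3 >= 2
    y1, y2, y3 >= 0

Solving the primal: x* = (6, 0).
  primal value c^T x* = 30.
Solving the dual: y* = (0, 0, 2.5).
  dual value b^T y* = 30.
Strong duality: c^T x* = b^T y*. Confirmed.

30


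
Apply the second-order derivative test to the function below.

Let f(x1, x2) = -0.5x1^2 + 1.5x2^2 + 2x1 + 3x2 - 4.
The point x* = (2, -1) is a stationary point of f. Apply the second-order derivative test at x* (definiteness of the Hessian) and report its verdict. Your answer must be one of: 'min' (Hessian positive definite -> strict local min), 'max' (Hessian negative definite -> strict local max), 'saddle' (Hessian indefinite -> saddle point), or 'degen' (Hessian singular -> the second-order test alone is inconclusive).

Compute the Hessian H = grad^2 f:
  H = [[-1, 0], [0, 3]]
Verify stationarity: grad f(x*) = H x* + g = (0, 0).
Eigenvalues of H: -1, 3.
Eigenvalues have mixed signs, so H is indefinite -> x* is a saddle point.

saddle


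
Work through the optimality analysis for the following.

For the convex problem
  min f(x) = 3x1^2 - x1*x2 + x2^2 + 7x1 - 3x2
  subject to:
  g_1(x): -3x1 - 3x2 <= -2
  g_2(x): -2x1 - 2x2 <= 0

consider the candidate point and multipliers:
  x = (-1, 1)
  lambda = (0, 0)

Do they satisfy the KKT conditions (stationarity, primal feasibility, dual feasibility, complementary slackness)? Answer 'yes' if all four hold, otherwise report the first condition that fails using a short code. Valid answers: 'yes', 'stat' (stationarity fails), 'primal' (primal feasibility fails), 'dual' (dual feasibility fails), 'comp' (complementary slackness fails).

Gradient of f: grad f(x) = Q x + c = (0, 0)
Constraint values g_i(x) = a_i^T x - b_i:
  g_1((-1, 1)) = 2
  g_2((-1, 1)) = 0
Stationarity residual: grad f(x) + sum_i lambda_i a_i = (0, 0)
  -> stationarity OK
Primal feasibility (all g_i <= 0): FAILS
Dual feasibility (all lambda_i >= 0): OK
Complementary slackness (lambda_i * g_i(x) = 0 for all i): OK

Verdict: the first failing condition is primal_feasibility -> primal.

primal


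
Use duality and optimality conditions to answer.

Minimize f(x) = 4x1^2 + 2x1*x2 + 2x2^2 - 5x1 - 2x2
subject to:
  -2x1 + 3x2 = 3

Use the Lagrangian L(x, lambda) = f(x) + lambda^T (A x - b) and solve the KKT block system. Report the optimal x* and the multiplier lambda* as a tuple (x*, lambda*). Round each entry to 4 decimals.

Form the Lagrangian:
  L(x, lambda) = (1/2) x^T Q x + c^T x + lambda^T (A x - b)
Stationarity (grad_x L = 0): Q x + c + A^T lambda = 0.
Primal feasibility: A x = b.

This gives the KKT block system:
  [ Q   A^T ] [ x     ]   [-c ]
  [ A    0  ] [ lambda ] = [ b ]

Solving the linear system:
  x*      = (0.1339, 1.0893)
  lambda* = (-0.875)
  f(x*)   = -0.1116

x* = (0.1339, 1.0893), lambda* = (-0.875)


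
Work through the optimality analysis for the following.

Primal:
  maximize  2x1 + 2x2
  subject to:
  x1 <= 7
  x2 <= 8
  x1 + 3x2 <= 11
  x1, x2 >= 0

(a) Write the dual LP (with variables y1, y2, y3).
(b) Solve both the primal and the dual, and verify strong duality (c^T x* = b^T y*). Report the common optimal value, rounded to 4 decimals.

The standard primal-dual pair for 'max c^T x s.t. A x <= b, x >= 0' is:
  Dual:  min b^T y  s.t.  A^T y >= c,  y >= 0.

So the dual LP is:
  minimize  7y1 + 8y2 + 11y3
  subject to:
    y1 + y3 >= 2
    y2 + 3y3 >= 2
    y1, y2, y3 >= 0

Solving the primal: x* = (7, 1.3333).
  primal value c^T x* = 16.6667.
Solving the dual: y* = (1.3333, 0, 0.6667).
  dual value b^T y* = 16.6667.
Strong duality: c^T x* = b^T y*. Confirmed.

16.6667


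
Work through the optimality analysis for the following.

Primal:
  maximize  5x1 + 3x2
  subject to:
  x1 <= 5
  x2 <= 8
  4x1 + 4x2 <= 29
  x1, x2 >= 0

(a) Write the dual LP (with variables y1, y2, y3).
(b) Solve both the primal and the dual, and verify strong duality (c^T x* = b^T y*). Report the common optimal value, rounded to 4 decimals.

The standard primal-dual pair for 'max c^T x s.t. A x <= b, x >= 0' is:
  Dual:  min b^T y  s.t.  A^T y >= c,  y >= 0.

So the dual LP is:
  minimize  5y1 + 8y2 + 29y3
  subject to:
    y1 + 4y3 >= 5
    y2 + 4y3 >= 3
    y1, y2, y3 >= 0

Solving the primal: x* = (5, 2.25).
  primal value c^T x* = 31.75.
Solving the dual: y* = (2, 0, 0.75).
  dual value b^T y* = 31.75.
Strong duality: c^T x* = b^T y*. Confirmed.

31.75


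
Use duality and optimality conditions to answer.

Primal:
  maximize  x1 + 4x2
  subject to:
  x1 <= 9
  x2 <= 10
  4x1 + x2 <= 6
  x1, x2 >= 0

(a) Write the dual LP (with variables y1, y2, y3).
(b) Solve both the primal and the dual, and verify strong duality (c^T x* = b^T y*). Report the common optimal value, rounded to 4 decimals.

The standard primal-dual pair for 'max c^T x s.t. A x <= b, x >= 0' is:
  Dual:  min b^T y  s.t.  A^T y >= c,  y >= 0.

So the dual LP is:
  minimize  9y1 + 10y2 + 6y3
  subject to:
    y1 + 4y3 >= 1
    y2 + y3 >= 4
    y1, y2, y3 >= 0

Solving the primal: x* = (0, 6).
  primal value c^T x* = 24.
Solving the dual: y* = (0, 0, 4).
  dual value b^T y* = 24.
Strong duality: c^T x* = b^T y*. Confirmed.

24


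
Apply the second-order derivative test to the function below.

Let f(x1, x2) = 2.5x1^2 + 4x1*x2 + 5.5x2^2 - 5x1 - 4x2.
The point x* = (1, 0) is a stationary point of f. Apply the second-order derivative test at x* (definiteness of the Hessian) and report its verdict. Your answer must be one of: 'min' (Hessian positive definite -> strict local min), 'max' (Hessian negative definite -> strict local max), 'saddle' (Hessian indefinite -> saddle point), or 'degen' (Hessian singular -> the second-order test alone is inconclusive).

Compute the Hessian H = grad^2 f:
  H = [[5, 4], [4, 11]]
Verify stationarity: grad f(x*) = H x* + g = (0, 0).
Eigenvalues of H: 3, 13.
Both eigenvalues > 0, so H is positive definite -> x* is a strict local min.

min


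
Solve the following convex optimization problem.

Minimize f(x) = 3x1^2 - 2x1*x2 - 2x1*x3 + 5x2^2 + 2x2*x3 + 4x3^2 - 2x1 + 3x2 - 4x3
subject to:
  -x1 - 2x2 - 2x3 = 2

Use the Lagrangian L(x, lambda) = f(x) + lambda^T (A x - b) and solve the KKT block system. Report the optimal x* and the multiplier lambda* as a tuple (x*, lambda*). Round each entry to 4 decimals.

Form the Lagrangian:
  L(x, lambda) = (1/2) x^T Q x + c^T x + lambda^T (A x - b)
Stationarity (grad_x L = 0): Q x + c + A^T lambda = 0.
Primal feasibility: A x = b.

This gives the KKT block system:
  [ Q   A^T ] [ x     ]   [-c ]
  [ A    0  ] [ lambda ] = [ b ]

Solving the linear system:
  x*      = (-0.3435, -0.855, 0.0267)
  lambda* = (-2.4046)
  f(x*)   = 1.4122

x* = (-0.3435, -0.855, 0.0267), lambda* = (-2.4046)


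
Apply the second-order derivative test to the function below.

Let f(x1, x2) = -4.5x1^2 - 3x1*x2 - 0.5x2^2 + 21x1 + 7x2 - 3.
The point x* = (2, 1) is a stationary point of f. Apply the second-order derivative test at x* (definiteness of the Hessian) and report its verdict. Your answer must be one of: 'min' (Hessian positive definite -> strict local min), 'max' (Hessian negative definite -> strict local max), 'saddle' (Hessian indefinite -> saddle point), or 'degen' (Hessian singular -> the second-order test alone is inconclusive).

Compute the Hessian H = grad^2 f:
  H = [[-9, -3], [-3, -1]]
Verify stationarity: grad f(x*) = H x* + g = (0, 0).
Eigenvalues of H: -10, 0.
H has a zero eigenvalue (singular; negative semidefinite but not definite), so H is neither positive definite, negative definite, nor indefinite. The second-order test alone is inconclusive -> degen.
(Indeed, f is constant along the null direction of H through x*, so x* is not a strict local extremum.)

degen


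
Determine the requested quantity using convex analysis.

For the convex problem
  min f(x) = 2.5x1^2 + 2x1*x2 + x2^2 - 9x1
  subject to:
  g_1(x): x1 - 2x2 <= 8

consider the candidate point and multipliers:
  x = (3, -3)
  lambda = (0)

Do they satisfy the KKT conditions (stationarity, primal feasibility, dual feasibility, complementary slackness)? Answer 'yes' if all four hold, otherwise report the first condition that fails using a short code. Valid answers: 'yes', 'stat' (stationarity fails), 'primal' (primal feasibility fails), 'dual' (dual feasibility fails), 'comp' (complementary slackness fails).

Gradient of f: grad f(x) = Q x + c = (0, 0)
Constraint values g_i(x) = a_i^T x - b_i:
  g_1((3, -3)) = 1
Stationarity residual: grad f(x) + sum_i lambda_i a_i = (0, 0)
  -> stationarity OK
Primal feasibility (all g_i <= 0): FAILS
Dual feasibility (all lambda_i >= 0): OK
Complementary slackness (lambda_i * g_i(x) = 0 for all i): OK

Verdict: the first failing condition is primal_feasibility -> primal.

primal


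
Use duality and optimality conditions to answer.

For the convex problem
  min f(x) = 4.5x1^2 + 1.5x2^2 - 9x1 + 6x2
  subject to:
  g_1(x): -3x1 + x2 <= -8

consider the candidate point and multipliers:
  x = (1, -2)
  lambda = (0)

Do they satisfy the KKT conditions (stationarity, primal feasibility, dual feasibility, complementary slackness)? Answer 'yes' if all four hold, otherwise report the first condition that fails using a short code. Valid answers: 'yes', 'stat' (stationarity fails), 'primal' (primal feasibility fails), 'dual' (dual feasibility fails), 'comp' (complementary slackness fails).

Gradient of f: grad f(x) = Q x + c = (0, 0)
Constraint values g_i(x) = a_i^T x - b_i:
  g_1((1, -2)) = 3
Stationarity residual: grad f(x) + sum_i lambda_i a_i = (0, 0)
  -> stationarity OK
Primal feasibility (all g_i <= 0): FAILS
Dual feasibility (all lambda_i >= 0): OK
Complementary slackness (lambda_i * g_i(x) = 0 for all i): OK

Verdict: the first failing condition is primal_feasibility -> primal.

primal


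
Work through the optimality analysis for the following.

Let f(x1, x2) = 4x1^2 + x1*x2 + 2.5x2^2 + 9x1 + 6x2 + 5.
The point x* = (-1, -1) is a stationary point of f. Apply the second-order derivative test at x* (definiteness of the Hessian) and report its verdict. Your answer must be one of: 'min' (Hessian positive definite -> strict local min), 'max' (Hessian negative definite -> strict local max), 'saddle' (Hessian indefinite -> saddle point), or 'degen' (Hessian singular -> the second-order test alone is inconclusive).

Compute the Hessian H = grad^2 f:
  H = [[8, 1], [1, 5]]
Verify stationarity: grad f(x*) = H x* + g = (0, 0).
Eigenvalues of H: 4.6972, 8.3028.
Both eigenvalues > 0, so H is positive definite -> x* is a strict local min.

min


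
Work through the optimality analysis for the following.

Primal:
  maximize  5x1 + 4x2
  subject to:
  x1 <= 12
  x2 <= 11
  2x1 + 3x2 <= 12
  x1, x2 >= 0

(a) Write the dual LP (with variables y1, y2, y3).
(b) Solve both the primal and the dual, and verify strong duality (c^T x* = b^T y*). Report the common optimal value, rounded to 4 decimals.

The standard primal-dual pair for 'max c^T x s.t. A x <= b, x >= 0' is:
  Dual:  min b^T y  s.t.  A^T y >= c,  y >= 0.

So the dual LP is:
  minimize  12y1 + 11y2 + 12y3
  subject to:
    y1 + 2y3 >= 5
    y2 + 3y3 >= 4
    y1, y2, y3 >= 0

Solving the primal: x* = (6, 0).
  primal value c^T x* = 30.
Solving the dual: y* = (0, 0, 2.5).
  dual value b^T y* = 30.
Strong duality: c^T x* = b^T y*. Confirmed.

30


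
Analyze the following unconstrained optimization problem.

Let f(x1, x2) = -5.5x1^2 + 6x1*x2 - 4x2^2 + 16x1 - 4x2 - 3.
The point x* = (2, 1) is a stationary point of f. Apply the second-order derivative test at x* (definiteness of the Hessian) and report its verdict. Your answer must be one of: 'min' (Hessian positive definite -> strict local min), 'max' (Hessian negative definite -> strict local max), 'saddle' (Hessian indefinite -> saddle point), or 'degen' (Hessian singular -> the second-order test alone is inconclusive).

Compute the Hessian H = grad^2 f:
  H = [[-11, 6], [6, -8]]
Verify stationarity: grad f(x*) = H x* + g = (0, 0).
Eigenvalues of H: -15.6847, -3.3153.
Both eigenvalues < 0, so H is negative definite -> x* is a strict local max.

max


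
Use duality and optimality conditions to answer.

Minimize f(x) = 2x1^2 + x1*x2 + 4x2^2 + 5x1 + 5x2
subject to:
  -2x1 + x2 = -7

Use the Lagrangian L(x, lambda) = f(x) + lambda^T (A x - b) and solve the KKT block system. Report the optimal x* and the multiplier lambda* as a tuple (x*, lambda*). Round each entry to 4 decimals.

Form the Lagrangian:
  L(x, lambda) = (1/2) x^T Q x + c^T x + lambda^T (A x - b)
Stationarity (grad_x L = 0): Q x + c + A^T lambda = 0.
Primal feasibility: A x = b.

This gives the KKT block system:
  [ Q   A^T ] [ x     ]   [-c ]
  [ A    0  ] [ lambda ] = [ b ]

Solving the linear system:
  x*      = (2.6, -1.8)
  lambda* = (6.8)
  f(x*)   = 25.8

x* = (2.6, -1.8), lambda* = (6.8)


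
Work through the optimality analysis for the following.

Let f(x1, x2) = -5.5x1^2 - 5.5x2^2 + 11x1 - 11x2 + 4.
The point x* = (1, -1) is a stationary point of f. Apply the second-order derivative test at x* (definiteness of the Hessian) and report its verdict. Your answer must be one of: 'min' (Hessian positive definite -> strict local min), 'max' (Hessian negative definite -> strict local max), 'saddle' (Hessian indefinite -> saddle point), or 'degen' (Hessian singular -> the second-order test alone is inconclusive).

Compute the Hessian H = grad^2 f:
  H = [[-11, 0], [0, -11]]
Verify stationarity: grad f(x*) = H x* + g = (0, 0).
Eigenvalues of H: -11, -11.
Both eigenvalues < 0, so H is negative definite -> x* is a strict local max.

max


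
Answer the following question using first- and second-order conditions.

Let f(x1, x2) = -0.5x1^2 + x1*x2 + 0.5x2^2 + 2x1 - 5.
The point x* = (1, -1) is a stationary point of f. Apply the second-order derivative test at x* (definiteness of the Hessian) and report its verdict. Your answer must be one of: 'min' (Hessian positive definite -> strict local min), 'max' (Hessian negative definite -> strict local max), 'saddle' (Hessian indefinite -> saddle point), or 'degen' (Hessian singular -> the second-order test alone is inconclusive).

Compute the Hessian H = grad^2 f:
  H = [[-1, 1], [1, 1]]
Verify stationarity: grad f(x*) = H x* + g = (0, 0).
Eigenvalues of H: -1.4142, 1.4142.
Eigenvalues have mixed signs, so H is indefinite -> x* is a saddle point.

saddle


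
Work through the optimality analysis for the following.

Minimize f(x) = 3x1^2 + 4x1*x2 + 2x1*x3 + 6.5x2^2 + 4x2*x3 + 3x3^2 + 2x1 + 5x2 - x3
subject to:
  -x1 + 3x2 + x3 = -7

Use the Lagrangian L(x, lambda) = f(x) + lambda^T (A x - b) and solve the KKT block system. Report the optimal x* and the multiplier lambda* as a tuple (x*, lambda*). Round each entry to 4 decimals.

Form the Lagrangian:
  L(x, lambda) = (1/2) x^T Q x + c^T x + lambda^T (A x - b)
Stationarity (grad_x L = 0): Q x + c + A^T lambda = 0.
Primal feasibility: A x = b.

This gives the KKT block system:
  [ Q   A^T ] [ x     ]   [-c ]
  [ A    0  ] [ lambda ] = [ b ]

Solving the linear system:
  x*      = (1.5486, -1.8889, 0.2153)
  lambda* = (4.1667)
  f(x*)   = 11.3021

x* = (1.5486, -1.8889, 0.2153), lambda* = (4.1667)


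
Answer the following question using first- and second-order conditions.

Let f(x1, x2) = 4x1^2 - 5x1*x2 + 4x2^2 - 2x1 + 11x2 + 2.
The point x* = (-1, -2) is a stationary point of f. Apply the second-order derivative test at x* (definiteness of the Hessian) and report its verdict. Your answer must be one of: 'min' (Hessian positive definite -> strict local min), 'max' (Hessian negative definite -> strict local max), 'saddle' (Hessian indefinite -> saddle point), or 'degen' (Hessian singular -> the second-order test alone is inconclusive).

Compute the Hessian H = grad^2 f:
  H = [[8, -5], [-5, 8]]
Verify stationarity: grad f(x*) = H x* + g = (0, 0).
Eigenvalues of H: 3, 13.
Both eigenvalues > 0, so H is positive definite -> x* is a strict local min.

min


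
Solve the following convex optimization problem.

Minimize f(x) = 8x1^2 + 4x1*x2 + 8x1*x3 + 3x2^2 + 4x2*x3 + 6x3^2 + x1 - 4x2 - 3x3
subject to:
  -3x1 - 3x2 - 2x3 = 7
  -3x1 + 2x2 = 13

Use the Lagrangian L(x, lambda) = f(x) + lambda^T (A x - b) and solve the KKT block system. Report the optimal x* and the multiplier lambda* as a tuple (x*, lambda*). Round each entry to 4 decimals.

Form the Lagrangian:
  L(x, lambda) = (1/2) x^T Q x + c^T x + lambda^T (A x - b)
Stationarity (grad_x L = 0): Q x + c + A^T lambda = 0.
Primal feasibility: A x = b.

This gives the KKT block system:
  [ Q   A^T ] [ x     ]   [-c ]
  [ A    0  ] [ lambda ] = [ b ]

Solving the linear system:
  x*      = (-3.8385, 0.7423, 1.1443)
  lambda* = (-8.5036, -7.5938)
  f(x*)   = 74.0021

x* = (-3.8385, 0.7423, 1.1443), lambda* = (-8.5036, -7.5938)


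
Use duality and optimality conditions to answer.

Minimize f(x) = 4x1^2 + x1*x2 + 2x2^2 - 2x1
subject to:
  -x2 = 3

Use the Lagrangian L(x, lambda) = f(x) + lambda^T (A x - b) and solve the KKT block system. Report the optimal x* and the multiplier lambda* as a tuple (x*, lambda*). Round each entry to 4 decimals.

Form the Lagrangian:
  L(x, lambda) = (1/2) x^T Q x + c^T x + lambda^T (A x - b)
Stationarity (grad_x L = 0): Q x + c + A^T lambda = 0.
Primal feasibility: A x = b.

This gives the KKT block system:
  [ Q   A^T ] [ x     ]   [-c ]
  [ A    0  ] [ lambda ] = [ b ]

Solving the linear system:
  x*      = (0.625, -3)
  lambda* = (-11.375)
  f(x*)   = 16.4375

x* = (0.625, -3), lambda* = (-11.375)


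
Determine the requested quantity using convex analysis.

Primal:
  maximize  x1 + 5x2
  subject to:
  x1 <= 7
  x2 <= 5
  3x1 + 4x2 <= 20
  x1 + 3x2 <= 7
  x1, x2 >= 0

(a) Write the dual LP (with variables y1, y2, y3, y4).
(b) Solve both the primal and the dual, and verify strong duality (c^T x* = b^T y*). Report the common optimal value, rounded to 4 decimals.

The standard primal-dual pair for 'max c^T x s.t. A x <= b, x >= 0' is:
  Dual:  min b^T y  s.t.  A^T y >= c,  y >= 0.

So the dual LP is:
  minimize  7y1 + 5y2 + 20y3 + 7y4
  subject to:
    y1 + 3y3 + y4 >= 1
    y2 + 4y3 + 3y4 >= 5
    y1, y2, y3, y4 >= 0

Solving the primal: x* = (0, 2.3333).
  primal value c^T x* = 11.6667.
Solving the dual: y* = (0, 0, 0, 1.6667).
  dual value b^T y* = 11.6667.
Strong duality: c^T x* = b^T y*. Confirmed.

11.6667


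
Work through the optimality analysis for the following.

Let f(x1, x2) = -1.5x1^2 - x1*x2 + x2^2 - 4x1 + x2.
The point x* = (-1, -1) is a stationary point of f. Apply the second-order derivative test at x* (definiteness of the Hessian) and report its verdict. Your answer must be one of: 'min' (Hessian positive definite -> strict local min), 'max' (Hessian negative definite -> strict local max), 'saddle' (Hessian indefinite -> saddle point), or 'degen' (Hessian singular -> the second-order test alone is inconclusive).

Compute the Hessian H = grad^2 f:
  H = [[-3, -1], [-1, 2]]
Verify stationarity: grad f(x*) = H x* + g = (0, 0).
Eigenvalues of H: -3.1926, 2.1926.
Eigenvalues have mixed signs, so H is indefinite -> x* is a saddle point.

saddle


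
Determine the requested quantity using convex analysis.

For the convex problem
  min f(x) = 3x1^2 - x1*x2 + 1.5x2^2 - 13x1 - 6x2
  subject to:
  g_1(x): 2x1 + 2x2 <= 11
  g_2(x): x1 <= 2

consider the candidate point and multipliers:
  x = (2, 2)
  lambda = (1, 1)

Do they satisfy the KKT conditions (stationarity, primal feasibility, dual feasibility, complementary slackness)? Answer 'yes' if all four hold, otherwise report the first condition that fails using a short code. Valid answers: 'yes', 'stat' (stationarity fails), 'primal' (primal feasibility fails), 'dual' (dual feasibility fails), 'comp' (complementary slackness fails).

Gradient of f: grad f(x) = Q x + c = (-3, -2)
Constraint values g_i(x) = a_i^T x - b_i:
  g_1((2, 2)) = -3
  g_2((2, 2)) = 0
Stationarity residual: grad f(x) + sum_i lambda_i a_i = (0, 0)
  -> stationarity OK
Primal feasibility (all g_i <= 0): OK
Dual feasibility (all lambda_i >= 0): OK
Complementary slackness (lambda_i * g_i(x) = 0 for all i): FAILS

Verdict: the first failing condition is complementary_slackness -> comp.

comp


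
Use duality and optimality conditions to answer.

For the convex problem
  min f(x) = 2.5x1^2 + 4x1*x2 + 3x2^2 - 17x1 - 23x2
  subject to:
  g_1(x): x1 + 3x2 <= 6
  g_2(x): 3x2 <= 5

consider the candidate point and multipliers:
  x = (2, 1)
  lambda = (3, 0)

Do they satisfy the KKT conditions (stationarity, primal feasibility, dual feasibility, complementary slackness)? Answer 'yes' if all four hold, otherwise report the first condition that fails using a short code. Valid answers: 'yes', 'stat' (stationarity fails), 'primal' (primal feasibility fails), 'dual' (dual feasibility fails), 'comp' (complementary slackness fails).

Gradient of f: grad f(x) = Q x + c = (-3, -9)
Constraint values g_i(x) = a_i^T x - b_i:
  g_1((2, 1)) = -1
  g_2((2, 1)) = -2
Stationarity residual: grad f(x) + sum_i lambda_i a_i = (0, 0)
  -> stationarity OK
Primal feasibility (all g_i <= 0): OK
Dual feasibility (all lambda_i >= 0): OK
Complementary slackness (lambda_i * g_i(x) = 0 for all i): FAILS

Verdict: the first failing condition is complementary_slackness -> comp.

comp


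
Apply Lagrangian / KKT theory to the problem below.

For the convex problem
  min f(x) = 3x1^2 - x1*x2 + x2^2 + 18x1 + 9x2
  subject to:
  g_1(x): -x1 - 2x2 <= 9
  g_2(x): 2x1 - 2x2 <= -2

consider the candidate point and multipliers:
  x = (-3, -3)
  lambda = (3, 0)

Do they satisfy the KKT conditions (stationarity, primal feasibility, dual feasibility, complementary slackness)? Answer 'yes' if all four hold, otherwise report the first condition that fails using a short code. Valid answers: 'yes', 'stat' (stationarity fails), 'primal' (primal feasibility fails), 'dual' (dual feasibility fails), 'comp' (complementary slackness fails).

Gradient of f: grad f(x) = Q x + c = (3, 6)
Constraint values g_i(x) = a_i^T x - b_i:
  g_1((-3, -3)) = 0
  g_2((-3, -3)) = 2
Stationarity residual: grad f(x) + sum_i lambda_i a_i = (0, 0)
  -> stationarity OK
Primal feasibility (all g_i <= 0): FAILS
Dual feasibility (all lambda_i >= 0): OK
Complementary slackness (lambda_i * g_i(x) = 0 for all i): OK

Verdict: the first failing condition is primal_feasibility -> primal.

primal


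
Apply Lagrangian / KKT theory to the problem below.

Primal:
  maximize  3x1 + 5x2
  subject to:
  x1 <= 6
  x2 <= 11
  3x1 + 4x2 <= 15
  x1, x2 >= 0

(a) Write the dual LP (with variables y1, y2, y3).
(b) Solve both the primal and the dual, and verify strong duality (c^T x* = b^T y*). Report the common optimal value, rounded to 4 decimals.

The standard primal-dual pair for 'max c^T x s.t. A x <= b, x >= 0' is:
  Dual:  min b^T y  s.t.  A^T y >= c,  y >= 0.

So the dual LP is:
  minimize  6y1 + 11y2 + 15y3
  subject to:
    y1 + 3y3 >= 3
    y2 + 4y3 >= 5
    y1, y2, y3 >= 0

Solving the primal: x* = (0, 3.75).
  primal value c^T x* = 18.75.
Solving the dual: y* = (0, 0, 1.25).
  dual value b^T y* = 18.75.
Strong duality: c^T x* = b^T y*. Confirmed.

18.75


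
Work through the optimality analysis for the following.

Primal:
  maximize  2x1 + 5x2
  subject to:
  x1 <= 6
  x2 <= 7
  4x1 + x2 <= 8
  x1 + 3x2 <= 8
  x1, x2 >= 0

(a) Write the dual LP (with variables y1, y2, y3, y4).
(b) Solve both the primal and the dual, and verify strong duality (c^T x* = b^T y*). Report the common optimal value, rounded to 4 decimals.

The standard primal-dual pair for 'max c^T x s.t. A x <= b, x >= 0' is:
  Dual:  min b^T y  s.t.  A^T y >= c,  y >= 0.

So the dual LP is:
  minimize  6y1 + 7y2 + 8y3 + 8y4
  subject to:
    y1 + 4y3 + y4 >= 2
    y2 + y3 + 3y4 >= 5
    y1, y2, y3, y4 >= 0

Solving the primal: x* = (1.4545, 2.1818).
  primal value c^T x* = 13.8182.
Solving the dual: y* = (0, 0, 0.0909, 1.6364).
  dual value b^T y* = 13.8182.
Strong duality: c^T x* = b^T y*. Confirmed.

13.8182


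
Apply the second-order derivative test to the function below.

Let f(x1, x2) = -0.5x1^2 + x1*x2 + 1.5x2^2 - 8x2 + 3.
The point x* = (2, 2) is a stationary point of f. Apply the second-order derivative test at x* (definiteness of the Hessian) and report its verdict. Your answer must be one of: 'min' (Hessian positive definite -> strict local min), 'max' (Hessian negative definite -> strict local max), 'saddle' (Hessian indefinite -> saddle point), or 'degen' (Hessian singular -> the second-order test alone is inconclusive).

Compute the Hessian H = grad^2 f:
  H = [[-1, 1], [1, 3]]
Verify stationarity: grad f(x*) = H x* + g = (0, 0).
Eigenvalues of H: -1.2361, 3.2361.
Eigenvalues have mixed signs, so H is indefinite -> x* is a saddle point.

saddle


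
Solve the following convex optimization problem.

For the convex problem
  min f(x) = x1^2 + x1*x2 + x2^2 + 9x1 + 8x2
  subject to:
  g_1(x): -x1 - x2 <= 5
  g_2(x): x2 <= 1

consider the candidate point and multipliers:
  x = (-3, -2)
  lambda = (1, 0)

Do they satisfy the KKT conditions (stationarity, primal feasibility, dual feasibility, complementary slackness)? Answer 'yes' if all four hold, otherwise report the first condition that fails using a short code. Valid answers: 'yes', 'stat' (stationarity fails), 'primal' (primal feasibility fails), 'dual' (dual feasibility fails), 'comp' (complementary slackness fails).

Gradient of f: grad f(x) = Q x + c = (1, 1)
Constraint values g_i(x) = a_i^T x - b_i:
  g_1((-3, -2)) = 0
  g_2((-3, -2)) = -3
Stationarity residual: grad f(x) + sum_i lambda_i a_i = (0, 0)
  -> stationarity OK
Primal feasibility (all g_i <= 0): OK
Dual feasibility (all lambda_i >= 0): OK
Complementary slackness (lambda_i * g_i(x) = 0 for all i): OK

Verdict: yes, KKT holds.

yes
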